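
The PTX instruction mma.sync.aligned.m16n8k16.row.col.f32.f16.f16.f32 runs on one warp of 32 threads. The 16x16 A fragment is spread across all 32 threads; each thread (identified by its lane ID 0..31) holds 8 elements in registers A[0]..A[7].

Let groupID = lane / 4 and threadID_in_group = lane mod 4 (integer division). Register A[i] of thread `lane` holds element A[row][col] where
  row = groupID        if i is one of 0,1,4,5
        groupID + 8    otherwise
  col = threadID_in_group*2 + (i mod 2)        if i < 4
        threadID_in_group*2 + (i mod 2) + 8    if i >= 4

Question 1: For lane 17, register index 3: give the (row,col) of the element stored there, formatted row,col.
12,3

lane 17: g=4 (17/4), t=1 (17%4)
i=3: r=4+8=12, c=1*2+1+0=3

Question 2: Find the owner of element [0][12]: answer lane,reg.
2,4

r=0->g=0,rb=0  c=12->cb=1,t=2,b0=0
L=0*4+2=2  i=1*4+0*2+0=4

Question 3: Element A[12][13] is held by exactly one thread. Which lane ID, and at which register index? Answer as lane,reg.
r=12→G=4,rhi=1  c=13→chi=1,T=2,p=1
L=4*4+2=18  i=1*4+1*2+1=7

18,7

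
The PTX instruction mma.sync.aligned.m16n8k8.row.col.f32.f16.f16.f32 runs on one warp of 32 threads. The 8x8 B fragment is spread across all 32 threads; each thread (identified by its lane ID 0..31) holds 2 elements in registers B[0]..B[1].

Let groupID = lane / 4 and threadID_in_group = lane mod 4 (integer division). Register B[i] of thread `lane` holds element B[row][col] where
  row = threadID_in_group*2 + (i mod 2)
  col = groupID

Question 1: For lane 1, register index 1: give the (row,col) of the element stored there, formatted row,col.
3,0

1: grp=0,tig=1
[1] (1*2+1,0) = (3,0)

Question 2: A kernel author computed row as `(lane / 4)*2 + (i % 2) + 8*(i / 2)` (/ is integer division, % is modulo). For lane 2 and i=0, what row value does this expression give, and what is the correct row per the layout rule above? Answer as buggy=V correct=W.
buggy=0 correct=4

`(lane / 4)*2 + (i % 2) + 8*(i / 2)`[2,0]->0
L=2->gid=2>>2=0, tid=2&3=2
[0]->row 2·2+0=4  col gid=0
row: 0 vs 4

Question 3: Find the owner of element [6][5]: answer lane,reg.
23,0

c=5→G=5  r=6→T=3,p=0
L=5*4+3=23  i=0=0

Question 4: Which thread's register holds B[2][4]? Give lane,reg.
c:4=>grp=4  r:2=>tig=1,lo=0
L=4*4+1=17  i=0=0

17,0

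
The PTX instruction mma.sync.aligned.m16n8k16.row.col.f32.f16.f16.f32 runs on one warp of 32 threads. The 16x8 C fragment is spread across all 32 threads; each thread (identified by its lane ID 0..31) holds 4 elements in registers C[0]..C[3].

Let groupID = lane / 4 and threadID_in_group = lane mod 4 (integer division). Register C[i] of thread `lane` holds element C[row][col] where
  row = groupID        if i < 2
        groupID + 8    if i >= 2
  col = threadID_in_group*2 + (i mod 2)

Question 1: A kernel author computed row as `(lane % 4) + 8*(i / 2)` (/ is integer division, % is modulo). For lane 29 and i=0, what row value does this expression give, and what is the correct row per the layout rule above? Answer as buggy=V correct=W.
buggy=1 correct=7

`(lane % 4) + 8*(i / 2)`[29,0]->1
L=29->gid=29>>2=7, tid=29&3=1
[0]->row 7+0=7  col 1·2+0=2
row: 1 vs 7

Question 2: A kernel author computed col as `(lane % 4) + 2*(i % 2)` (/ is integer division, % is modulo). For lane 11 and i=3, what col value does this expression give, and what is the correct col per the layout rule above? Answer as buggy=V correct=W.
`(lane % 4) + 2*(i % 2)`[11,3]=>5
lane 11=>11/4=2, 11 mod 4=3
i=3  r:2+8=>10  c:2·3+1=>7
col: 5 vs 7

buggy=5 correct=7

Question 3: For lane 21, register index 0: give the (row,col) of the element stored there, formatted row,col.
5,2

lane 21: grp=5 (21/4), tig=1 (21%4)
i=0: r=5+0=5, c=1*2+0=2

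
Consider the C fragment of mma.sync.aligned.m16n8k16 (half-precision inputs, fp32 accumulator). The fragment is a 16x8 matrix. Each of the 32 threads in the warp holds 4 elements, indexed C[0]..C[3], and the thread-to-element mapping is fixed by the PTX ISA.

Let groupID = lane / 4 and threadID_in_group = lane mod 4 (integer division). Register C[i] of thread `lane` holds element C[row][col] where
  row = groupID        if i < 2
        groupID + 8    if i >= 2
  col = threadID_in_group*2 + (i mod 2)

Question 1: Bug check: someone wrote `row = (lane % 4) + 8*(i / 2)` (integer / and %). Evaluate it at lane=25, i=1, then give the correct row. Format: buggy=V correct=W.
`(lane % 4) + 8*(i / 2)`[25,1]=>1
25: grp=6,tig=1
[1] (6+0,1*2+1) = (6,3)
row: 1 vs 6

buggy=1 correct=6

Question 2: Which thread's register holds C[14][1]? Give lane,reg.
r=14⇒gr=6,Rb=1  c=1⇒th=0,odd=1
L=6*4+0=24  i=1*2+1=3

24,3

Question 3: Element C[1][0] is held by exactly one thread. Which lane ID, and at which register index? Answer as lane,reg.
r:1=>grp=1,rB=0  c:0=>tig=0,lo=0
L=1*4+0=4  i=0*2+0=0

4,0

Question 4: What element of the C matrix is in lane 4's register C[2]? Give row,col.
lane 4⇒4/4=1, 4 mod 4=0
i=2  r:1+8⇒9  c:2·0+0⇒0

9,0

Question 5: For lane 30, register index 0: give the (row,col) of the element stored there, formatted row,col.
7,4

30: G=7,T=2
[0] (7+0,2*2+0) = (7,4)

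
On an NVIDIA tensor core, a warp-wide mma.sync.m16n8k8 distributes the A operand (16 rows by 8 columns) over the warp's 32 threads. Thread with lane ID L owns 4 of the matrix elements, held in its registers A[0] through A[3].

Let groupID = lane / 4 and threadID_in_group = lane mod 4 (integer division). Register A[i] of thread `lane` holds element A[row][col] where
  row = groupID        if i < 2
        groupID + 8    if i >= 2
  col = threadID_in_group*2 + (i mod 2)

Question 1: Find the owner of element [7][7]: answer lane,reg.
31,1

r=7⇒gr=7,Rb=0  c=7⇒th=3,odd=1
L=7*4+3=31  i=0*2+1=1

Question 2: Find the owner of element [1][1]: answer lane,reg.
r=1->g=1,rb=0  c=1->t=0,b0=1
L=1*4+0=4  i=0*2+1=1

4,1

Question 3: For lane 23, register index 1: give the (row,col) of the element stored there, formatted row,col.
5,7

23: gr=5,th=3
[1] (5+0,3*2+1) = (5,7)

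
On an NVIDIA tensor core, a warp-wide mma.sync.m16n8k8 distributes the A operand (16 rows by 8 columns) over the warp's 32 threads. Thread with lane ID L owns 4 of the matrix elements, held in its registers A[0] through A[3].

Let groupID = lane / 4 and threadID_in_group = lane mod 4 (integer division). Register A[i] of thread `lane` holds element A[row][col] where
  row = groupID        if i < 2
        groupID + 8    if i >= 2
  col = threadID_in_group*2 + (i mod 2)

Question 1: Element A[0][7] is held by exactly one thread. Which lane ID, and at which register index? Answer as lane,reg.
r:0=>grp=0,rB=0  c:7=>tig=3,lo=1
L=0*4+3=3  i=0*2+1=1

3,1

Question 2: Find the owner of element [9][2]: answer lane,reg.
5,2

r:9=>grp=1,rB=1  c:2=>tig=1,lo=0
L=1*4+1=5  i=1*2+0=2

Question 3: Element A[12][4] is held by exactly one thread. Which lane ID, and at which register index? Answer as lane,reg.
r:12=>grp=4,rB=1  c:4=>tig=2,lo=0
L=4*4+2=18  i=1*2+0=2

18,2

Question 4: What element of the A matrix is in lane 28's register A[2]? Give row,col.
28: G=7,T=0
[2] (7+8,0*2+0) = (15,0)

15,0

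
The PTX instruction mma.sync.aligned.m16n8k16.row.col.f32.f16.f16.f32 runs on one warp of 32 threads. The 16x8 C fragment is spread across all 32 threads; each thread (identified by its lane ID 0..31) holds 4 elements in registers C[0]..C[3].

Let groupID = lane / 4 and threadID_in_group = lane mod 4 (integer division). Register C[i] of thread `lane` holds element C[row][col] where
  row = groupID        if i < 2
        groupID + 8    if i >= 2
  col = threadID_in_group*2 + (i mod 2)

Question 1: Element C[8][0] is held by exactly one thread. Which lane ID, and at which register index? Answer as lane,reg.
r=8->g=0,rb=1  c=0->t=0,b0=0
L=0*4+0=0  i=1*2+0=2

0,2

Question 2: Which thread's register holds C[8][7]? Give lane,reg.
3,3

r=8→G=0,rhi=1  c=7→T=3,p=1
L=0*4+3=3  i=1*2+1=3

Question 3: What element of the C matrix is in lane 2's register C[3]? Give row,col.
8,5

2: gid=0,tid=2
[3] (0+8,2*2+1) = (8,5)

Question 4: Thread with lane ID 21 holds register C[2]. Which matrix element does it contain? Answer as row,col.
13,2

21: G=5,T=1
[2] (5+8,1*2+0) = (13,2)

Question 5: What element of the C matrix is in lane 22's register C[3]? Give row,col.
lane 22->22/4=5, 22 mod 4=2
i=3  r:5+8->13  c:2·2+1->5

13,5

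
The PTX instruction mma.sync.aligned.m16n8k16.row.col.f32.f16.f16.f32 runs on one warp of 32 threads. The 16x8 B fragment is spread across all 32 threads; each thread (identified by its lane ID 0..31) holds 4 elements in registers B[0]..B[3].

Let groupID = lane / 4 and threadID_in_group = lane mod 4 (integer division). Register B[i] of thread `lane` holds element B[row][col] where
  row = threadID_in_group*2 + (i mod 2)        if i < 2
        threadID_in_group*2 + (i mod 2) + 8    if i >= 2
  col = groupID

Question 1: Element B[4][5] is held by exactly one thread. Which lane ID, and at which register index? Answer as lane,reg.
c=5→G=5  r=4→rhi=0,T=2,p=0
L=5*4+2=22  i=0*2+0=0

22,0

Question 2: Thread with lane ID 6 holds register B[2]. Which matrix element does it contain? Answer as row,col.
lane 6: G=1 (6/4), T=2 (6%4)
i=2: r=2*2+0+8=12, c=G=1

12,1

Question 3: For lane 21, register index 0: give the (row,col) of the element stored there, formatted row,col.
lane 21⇒21/4=5, 21 mod 4=1
i=0  r:2·1+0+0⇒2  c:5

2,5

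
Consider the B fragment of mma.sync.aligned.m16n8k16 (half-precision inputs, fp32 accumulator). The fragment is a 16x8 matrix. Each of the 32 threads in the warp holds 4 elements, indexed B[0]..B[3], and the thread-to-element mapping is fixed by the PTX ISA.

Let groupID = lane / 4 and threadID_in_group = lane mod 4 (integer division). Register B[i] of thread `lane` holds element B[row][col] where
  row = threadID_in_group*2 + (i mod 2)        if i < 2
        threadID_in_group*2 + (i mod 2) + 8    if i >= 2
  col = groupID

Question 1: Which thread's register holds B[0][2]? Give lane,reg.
c:2=>grp=2  r:0=>rB=0,tig=0,lo=0
L=2*4+0=8  i=0*2+0=0

8,0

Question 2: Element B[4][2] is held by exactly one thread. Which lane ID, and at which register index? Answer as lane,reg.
c:2=>grp=2  r:4=>rB=0,tig=2,lo=0
L=2*4+2=10  i=0*2+0=0

10,0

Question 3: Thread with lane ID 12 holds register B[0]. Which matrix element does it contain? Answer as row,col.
0,3

lane 12->12/4=3, 12 mod 4=0
i=0  r:2·0+0+0->0  c:3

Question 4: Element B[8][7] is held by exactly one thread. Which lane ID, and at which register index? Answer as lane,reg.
c=7⇒gr=7  r=8⇒Rb=1,th=0,odd=0
L=7*4+0=28  i=1*2+0=2

28,2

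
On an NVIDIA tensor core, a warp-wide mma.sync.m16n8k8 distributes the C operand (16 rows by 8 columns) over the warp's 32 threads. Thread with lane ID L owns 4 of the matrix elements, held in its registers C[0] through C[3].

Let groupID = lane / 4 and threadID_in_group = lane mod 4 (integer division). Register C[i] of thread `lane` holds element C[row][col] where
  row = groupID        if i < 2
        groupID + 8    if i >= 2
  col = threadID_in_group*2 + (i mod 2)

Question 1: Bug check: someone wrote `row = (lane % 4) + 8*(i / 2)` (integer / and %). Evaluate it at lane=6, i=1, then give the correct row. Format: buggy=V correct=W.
buggy=2 correct=1

`(lane % 4) + 8*(i / 2)`[6,1]->2
L=6->g=6>>2=1, t=6&3=2
[1]->row 1+0=1  col 2·2+1=5
row: 2 vs 1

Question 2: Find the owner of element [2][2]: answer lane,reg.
r=2⇒gr=2,Rb=0  c=2⇒th=1,odd=0
L=2*4+1=9  i=0*2+0=0

9,0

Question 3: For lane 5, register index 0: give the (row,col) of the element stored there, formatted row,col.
1,2

lane 5→5/4=1, 5 mod 4=1
i=0  r:1+0→1  c:2·1+0→2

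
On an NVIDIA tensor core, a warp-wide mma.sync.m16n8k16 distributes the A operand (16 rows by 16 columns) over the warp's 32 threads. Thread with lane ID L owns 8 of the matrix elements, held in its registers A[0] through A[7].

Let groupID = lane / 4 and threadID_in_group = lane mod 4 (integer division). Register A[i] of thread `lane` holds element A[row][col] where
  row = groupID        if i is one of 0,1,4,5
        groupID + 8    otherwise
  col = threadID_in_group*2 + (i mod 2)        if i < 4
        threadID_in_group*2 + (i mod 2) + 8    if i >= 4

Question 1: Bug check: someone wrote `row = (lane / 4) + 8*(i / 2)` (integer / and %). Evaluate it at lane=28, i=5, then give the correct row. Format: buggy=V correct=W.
buggy=23 correct=7

`(lane / 4) + 8*(i / 2)`[28,5]→23
28: G=7,T=0
[5] (7+0,0*2+1+8) = (7,9)
row: 23 vs 7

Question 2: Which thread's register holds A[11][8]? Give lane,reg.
12,6

r=11->g=3,rb=1  c=8->cb=1,t=0,b0=0
L=3*4+0=12  i=1*4+1*2+0=6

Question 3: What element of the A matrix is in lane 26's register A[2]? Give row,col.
26: g=6,t=2
[2] (6+8,2*2+0+0) = (14,4)

14,4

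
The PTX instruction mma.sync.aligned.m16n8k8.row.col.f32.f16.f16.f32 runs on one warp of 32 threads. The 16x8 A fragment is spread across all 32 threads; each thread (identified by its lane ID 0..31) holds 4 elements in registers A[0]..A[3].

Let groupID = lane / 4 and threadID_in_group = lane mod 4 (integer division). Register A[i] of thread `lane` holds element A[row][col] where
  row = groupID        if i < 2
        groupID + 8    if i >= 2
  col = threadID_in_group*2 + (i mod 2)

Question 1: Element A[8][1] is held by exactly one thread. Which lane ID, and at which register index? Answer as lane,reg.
r=8->g=0,rb=1  c=1->t=0,b0=1
L=0*4+0=0  i=1*2+1=3

0,3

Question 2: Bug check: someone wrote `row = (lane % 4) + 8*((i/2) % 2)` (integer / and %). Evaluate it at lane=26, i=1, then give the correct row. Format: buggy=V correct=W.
buggy=2 correct=6

`(lane % 4) + 8*((i/2) % 2)`[26,1]->2
L=26->g=26>>2=6, t=26&3=2
[1]->row 6+0=6  col 2·2+1=5
row: 2 vs 6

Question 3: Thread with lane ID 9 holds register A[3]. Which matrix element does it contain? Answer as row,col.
L=9→G=9>>2=2, T=9&3=1
[3]→row 2+8=10  col 1·2+1=3

10,3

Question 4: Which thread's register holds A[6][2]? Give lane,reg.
25,0

r=6⇒gr=6,Rb=0  c=2⇒th=1,odd=0
L=6*4+1=25  i=0*2+0=0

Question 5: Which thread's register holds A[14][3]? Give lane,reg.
25,3

r=14→G=6,rhi=1  c=3→T=1,p=1
L=6*4+1=25  i=1*2+1=3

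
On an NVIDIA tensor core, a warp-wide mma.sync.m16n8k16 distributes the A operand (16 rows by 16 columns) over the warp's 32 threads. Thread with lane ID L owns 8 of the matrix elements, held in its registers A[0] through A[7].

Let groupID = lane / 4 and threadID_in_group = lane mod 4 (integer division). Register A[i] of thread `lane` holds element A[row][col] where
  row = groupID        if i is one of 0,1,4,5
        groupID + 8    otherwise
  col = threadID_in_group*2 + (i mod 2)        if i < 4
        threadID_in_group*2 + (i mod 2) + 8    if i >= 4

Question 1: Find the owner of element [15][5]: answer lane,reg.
30,3

r: 15->gid=7,r8=1  c: 5->c8=0,tid=2,i&1=1
L=7*4+2=30  i=0*4+1*2+1=3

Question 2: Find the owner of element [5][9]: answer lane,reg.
r:5=>grp=5,rB=0  c:9=>cB=1,tig=0,lo=1
L=5*4+0=20  i=1*4+0*2+1=5

20,5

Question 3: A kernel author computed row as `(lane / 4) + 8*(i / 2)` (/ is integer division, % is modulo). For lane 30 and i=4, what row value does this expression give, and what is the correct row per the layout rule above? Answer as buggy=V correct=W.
`(lane / 4) + 8*(i / 2)`[30,4]→23
lane 30→30/4=7, 30 mod 4=2
i=4  r:7+0→7  c:2·2+0+8→12
row: 23 vs 7

buggy=23 correct=7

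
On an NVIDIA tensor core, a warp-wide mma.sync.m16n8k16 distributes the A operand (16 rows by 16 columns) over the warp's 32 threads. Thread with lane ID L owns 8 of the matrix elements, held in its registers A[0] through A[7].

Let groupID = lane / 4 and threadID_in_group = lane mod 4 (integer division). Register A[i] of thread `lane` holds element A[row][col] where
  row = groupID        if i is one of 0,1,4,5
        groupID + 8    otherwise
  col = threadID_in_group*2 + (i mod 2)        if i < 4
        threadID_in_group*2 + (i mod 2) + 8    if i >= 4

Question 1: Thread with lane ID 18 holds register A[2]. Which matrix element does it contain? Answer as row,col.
lane 18⇒18/4=4, 18 mod 4=2
i=2  r:4+8⇒12  c:2·2+0+0⇒4

12,4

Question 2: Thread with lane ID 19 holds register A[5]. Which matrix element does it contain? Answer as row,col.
lane 19: gr=4 (19/4), th=3 (19%4)
i=5: r=4+0=4, c=3*2+1+8=15

4,15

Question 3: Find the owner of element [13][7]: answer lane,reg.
23,3

r=13→G=5,rhi=1  c=7→chi=0,T=3,p=1
L=5*4+3=23  i=0*4+1*2+1=3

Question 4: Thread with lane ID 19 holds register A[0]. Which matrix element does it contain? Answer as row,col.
4,6

lane 19⇒19/4=4, 19 mod 4=3
i=0  r:4+0⇒4  c:2·3+0+0⇒6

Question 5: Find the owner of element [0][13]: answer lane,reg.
r=0→G=0,rhi=0  c=13→chi=1,T=2,p=1
L=0*4+2=2  i=1*4+0*2+1=5

2,5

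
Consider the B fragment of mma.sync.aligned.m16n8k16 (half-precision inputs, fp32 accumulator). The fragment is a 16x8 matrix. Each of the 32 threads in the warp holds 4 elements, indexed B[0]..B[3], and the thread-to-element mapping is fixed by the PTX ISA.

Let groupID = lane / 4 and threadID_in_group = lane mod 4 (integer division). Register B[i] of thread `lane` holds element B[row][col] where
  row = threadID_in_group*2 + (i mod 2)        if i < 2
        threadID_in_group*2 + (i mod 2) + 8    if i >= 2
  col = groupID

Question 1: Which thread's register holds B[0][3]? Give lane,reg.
c:3=>grp=3  r:0=>rB=0,tig=0,lo=0
L=3*4+0=12  i=0*2+0=0

12,0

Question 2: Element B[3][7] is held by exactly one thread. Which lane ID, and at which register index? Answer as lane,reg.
c=7→G=7  r=3→rhi=0,T=1,p=1
L=7*4+1=29  i=0*2+1=1

29,1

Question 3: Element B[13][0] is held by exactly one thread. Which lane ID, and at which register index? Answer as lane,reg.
c=0⇒gr=0  r=13⇒Rb=1,th=2,odd=1
L=0*4+2=2  i=1*2+1=3

2,3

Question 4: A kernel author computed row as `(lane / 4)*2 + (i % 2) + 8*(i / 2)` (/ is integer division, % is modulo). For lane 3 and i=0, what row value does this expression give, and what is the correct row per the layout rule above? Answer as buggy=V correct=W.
`(lane / 4)*2 + (i % 2) + 8*(i / 2)`[3,0]⇒0
lane 3⇒3/4=0, 3 mod 4=3
i=0  r:2·3+0+0⇒6  c:0
row: 0 vs 6

buggy=0 correct=6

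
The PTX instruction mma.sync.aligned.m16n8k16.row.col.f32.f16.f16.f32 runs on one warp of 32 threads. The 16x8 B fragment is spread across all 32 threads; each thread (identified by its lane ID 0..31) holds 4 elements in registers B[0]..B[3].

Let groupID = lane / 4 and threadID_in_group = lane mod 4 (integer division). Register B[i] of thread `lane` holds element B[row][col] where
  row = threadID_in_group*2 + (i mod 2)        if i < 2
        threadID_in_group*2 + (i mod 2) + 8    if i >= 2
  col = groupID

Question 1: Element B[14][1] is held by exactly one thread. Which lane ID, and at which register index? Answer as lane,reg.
c=1->g=1  r=14->rb=1,t=3,b0=0
L=1*4+3=7  i=1*2+0=2

7,2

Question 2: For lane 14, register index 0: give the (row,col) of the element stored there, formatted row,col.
4,3

14: gr=3,th=2
[0] (2*2+0+0,3) = (4,3)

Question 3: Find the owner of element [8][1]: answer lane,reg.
4,2

c=1->g=1  r=8->rb=1,t=0,b0=0
L=1*4+0=4  i=1*2+0=2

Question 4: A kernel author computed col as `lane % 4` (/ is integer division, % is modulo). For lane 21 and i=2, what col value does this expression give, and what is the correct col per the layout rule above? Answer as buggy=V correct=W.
buggy=1 correct=5

`lane % 4`[21,2]→1
21: G=5,T=1
[2] (1*2+0+8,5) = (10,5)
col: 1 vs 5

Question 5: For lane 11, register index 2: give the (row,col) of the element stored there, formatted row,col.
14,2

lane 11->11/4=2, 11 mod 4=3
i=2  r:2·3+0+8->14  c:2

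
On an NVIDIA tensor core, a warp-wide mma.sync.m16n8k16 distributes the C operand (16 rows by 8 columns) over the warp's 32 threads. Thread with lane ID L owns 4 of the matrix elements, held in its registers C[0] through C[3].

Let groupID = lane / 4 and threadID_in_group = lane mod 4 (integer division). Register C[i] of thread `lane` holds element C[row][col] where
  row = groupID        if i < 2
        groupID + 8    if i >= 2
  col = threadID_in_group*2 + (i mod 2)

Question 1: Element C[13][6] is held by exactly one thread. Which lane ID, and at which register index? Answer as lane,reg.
r:13=>grp=5,rB=1  c:6=>tig=3,lo=0
L=5*4+3=23  i=1*2+0=2

23,2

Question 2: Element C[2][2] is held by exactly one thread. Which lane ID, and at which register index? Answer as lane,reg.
r:2=>grp=2,rB=0  c:2=>tig=1,lo=0
L=2*4+1=9  i=0*2+0=0

9,0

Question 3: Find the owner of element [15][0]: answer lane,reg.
r=15->g=7,rb=1  c=0->t=0,b0=0
L=7*4+0=28  i=1*2+0=2

28,2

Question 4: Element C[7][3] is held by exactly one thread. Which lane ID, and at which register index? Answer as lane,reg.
r: 7->gid=7,r8=0  c: 3->tid=1,i&1=1
L=7*4+1=29  i=0*2+1=1

29,1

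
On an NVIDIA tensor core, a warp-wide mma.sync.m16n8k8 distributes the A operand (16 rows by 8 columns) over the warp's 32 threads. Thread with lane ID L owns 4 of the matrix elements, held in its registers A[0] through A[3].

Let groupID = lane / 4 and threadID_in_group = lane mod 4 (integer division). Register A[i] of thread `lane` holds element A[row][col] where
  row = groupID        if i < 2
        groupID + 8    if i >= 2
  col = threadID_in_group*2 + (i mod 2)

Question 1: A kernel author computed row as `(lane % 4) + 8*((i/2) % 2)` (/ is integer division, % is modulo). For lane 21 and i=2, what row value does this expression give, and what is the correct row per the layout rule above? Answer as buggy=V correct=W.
buggy=9 correct=13

`(lane % 4) + 8*((i/2) % 2)`[21,2]->9
lane 21->21/4=5, 21 mod 4=1
i=2  r:5+8->13  c:2·1+0->2
row: 9 vs 13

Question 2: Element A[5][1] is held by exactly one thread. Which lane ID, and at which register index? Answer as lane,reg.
r=5→G=5,rhi=0  c=1→T=0,p=1
L=5*4+0=20  i=0*2+1=1

20,1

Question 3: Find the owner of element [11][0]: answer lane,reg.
r: 11->gid=3,r8=1  c: 0->tid=0,i&1=0
L=3*4+0=12  i=1*2+0=2

12,2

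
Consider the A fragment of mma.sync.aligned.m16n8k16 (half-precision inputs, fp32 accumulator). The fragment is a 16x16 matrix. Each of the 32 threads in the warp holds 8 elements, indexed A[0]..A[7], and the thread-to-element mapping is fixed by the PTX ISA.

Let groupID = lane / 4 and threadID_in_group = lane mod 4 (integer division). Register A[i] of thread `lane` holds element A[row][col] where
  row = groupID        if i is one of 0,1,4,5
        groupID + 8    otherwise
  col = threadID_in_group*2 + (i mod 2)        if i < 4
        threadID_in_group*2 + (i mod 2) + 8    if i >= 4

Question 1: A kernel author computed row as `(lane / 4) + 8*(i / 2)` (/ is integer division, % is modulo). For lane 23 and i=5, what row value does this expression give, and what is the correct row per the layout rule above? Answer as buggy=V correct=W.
`(lane / 4) + 8*(i / 2)`[23,5]=>21
lane 23: grp=5 (23/4), tig=3 (23%4)
i=5: r=5+0=5, c=3*2+1+8=15
row: 21 vs 5

buggy=21 correct=5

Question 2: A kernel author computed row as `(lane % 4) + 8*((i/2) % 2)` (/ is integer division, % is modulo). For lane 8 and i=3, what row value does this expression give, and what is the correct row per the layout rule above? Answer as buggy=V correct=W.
`(lane % 4) + 8*((i/2) % 2)`[8,3]⇒8
L=8⇒gr=8>>2=2, th=8&3=0
[3]⇒row 2+8=10  col 0·2+1+0=1
row: 8 vs 10

buggy=8 correct=10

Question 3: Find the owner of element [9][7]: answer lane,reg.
r: 9->gid=1,r8=1  c: 7->c8=0,tid=3,i&1=1
L=1*4+3=7  i=0*4+1*2+1=3

7,3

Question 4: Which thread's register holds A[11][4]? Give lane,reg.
r=11→G=3,rhi=1  c=4→chi=0,T=2,p=0
L=3*4+2=14  i=0*4+1*2+0=2

14,2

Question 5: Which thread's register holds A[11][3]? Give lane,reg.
13,3

r=11→G=3,rhi=1  c=3→chi=0,T=1,p=1
L=3*4+1=13  i=0*4+1*2+1=3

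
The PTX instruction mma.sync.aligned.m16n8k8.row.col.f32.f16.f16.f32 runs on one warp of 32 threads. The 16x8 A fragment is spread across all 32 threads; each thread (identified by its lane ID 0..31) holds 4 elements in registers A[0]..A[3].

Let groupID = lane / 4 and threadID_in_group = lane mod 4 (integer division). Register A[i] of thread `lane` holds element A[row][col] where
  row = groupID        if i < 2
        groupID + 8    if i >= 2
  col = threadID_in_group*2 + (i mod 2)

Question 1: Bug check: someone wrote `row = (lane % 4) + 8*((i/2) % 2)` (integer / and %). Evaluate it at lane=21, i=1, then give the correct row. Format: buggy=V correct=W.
buggy=1 correct=5

`(lane % 4) + 8*((i/2) % 2)`[21,1]⇒1
21: gr=5,th=1
[1] (5+0,1*2+1) = (5,3)
row: 1 vs 5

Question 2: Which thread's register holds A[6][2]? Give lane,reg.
r=6→G=6,rhi=0  c=2→T=1,p=0
L=6*4+1=25  i=0*2+0=0

25,0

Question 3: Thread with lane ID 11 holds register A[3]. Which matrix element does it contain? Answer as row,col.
11: gid=2,tid=3
[3] (2+8,3*2+1) = (10,7)

10,7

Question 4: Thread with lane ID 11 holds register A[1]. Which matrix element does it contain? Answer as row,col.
11: g=2,t=3
[1] (2+0,3*2+1) = (2,7)

2,7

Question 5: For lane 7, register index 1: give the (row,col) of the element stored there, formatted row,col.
7: grp=1,tig=3
[1] (1+0,3*2+1) = (1,7)

1,7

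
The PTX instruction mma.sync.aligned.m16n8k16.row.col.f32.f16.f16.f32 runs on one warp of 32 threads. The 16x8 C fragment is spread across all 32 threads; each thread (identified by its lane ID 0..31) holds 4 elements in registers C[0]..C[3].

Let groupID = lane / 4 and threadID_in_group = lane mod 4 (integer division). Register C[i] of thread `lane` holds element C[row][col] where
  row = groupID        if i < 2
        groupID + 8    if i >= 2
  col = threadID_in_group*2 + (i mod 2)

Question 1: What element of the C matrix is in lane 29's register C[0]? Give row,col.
lane 29: grp=7 (29/4), tig=1 (29%4)
i=0: r=7+0=7, c=1*2+0=2

7,2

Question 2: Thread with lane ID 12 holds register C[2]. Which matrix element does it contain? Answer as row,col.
L=12->gid=12>>2=3, tid=12&3=0
[2]->row 3+8=11  col 0·2+0=0

11,0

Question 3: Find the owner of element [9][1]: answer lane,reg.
r:9=>grp=1,rB=1  c:1=>tig=0,lo=1
L=1*4+0=4  i=1*2+1=3

4,3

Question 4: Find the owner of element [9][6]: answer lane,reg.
7,2

r=9→G=1,rhi=1  c=6→T=3,p=0
L=1*4+3=7  i=1*2+0=2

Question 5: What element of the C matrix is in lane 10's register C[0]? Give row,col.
lane 10->10/4=2, 10 mod 4=2
i=0  r:2+0->2  c:2·2+0->4

2,4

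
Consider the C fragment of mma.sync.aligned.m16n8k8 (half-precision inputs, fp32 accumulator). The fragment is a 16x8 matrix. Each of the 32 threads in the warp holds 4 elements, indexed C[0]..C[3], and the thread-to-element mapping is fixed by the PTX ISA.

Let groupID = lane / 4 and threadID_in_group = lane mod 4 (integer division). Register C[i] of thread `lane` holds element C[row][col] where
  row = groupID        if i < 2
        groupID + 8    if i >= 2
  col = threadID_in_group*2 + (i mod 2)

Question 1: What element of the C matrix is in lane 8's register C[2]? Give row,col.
lane 8→8/4=2, 8 mod 4=0
i=2  r:2+8→10  c:2·0+0→0

10,0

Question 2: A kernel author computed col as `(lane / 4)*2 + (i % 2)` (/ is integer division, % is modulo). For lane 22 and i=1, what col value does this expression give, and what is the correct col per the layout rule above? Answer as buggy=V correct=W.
buggy=11 correct=5

`(lane / 4)*2 + (i % 2)`[22,1]=>11
lane 22: grp=5 (22/4), tig=2 (22%4)
i=1: r=5+0=5, c=2*2+1=5
col: 11 vs 5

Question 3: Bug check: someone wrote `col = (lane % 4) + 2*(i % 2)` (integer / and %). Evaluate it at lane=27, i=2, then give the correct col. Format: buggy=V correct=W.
`(lane % 4) + 2*(i % 2)`[27,2]⇒3
27: gr=6,th=3
[2] (6+8,3*2+0) = (14,6)
col: 3 vs 6

buggy=3 correct=6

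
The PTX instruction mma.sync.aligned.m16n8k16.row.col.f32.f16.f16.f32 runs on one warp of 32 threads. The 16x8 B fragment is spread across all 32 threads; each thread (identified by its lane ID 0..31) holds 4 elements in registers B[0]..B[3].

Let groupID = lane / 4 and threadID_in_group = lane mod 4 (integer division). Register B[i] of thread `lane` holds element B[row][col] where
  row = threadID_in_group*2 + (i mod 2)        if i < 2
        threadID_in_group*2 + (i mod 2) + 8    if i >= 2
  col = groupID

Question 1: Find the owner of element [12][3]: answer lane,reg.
c: 3->gid=3  r: 12->r8=1,tid=2,i&1=0
L=3*4+2=14  i=1*2+0=2

14,2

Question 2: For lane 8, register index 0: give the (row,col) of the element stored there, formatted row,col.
0,2

L=8->gid=8>>2=2, tid=8&3=0
[0]->row 0·2+0+0=0  col gid=2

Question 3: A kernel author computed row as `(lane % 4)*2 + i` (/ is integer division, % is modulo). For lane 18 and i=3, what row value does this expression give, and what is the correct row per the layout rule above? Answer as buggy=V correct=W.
`(lane % 4)*2 + i`[18,3]->7
lane 18->18/4=4, 18 mod 4=2
i=3  r:2·2+1+8->13  c:4
row: 7 vs 13

buggy=7 correct=13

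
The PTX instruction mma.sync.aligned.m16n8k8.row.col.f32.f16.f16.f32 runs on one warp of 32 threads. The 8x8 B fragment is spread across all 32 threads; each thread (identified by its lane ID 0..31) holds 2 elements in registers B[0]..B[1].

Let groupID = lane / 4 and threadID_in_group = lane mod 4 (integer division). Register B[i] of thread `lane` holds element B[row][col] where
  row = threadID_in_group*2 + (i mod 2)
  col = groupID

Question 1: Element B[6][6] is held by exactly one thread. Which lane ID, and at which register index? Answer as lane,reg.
27,0

c=6->g=6  r=6->t=3,b0=0
L=6*4+3=27  i=0=0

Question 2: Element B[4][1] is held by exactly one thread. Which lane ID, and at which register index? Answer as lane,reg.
6,0

c: 1->gid=1  r: 4->tid=2,i&1=0
L=1*4+2=6  i=0=0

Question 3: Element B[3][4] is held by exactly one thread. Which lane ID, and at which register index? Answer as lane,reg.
17,1

c: 4->gid=4  r: 3->tid=1,i&1=1
L=4*4+1=17  i=1=1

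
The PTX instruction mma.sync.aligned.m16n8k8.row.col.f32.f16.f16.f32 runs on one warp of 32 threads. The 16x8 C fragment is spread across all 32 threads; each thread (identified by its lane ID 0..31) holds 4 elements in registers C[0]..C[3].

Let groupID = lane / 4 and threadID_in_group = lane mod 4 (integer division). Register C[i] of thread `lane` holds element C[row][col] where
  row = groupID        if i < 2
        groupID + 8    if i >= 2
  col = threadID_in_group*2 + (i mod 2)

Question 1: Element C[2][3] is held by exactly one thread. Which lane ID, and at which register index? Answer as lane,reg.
9,1

r=2⇒gr=2,Rb=0  c=3⇒th=1,odd=1
L=2*4+1=9  i=0*2+1=1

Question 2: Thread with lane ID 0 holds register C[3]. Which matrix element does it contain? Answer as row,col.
L=0⇒gr=0>>2=0, th=0&3=0
[3]⇒row 0+8=8  col 0·2+1=1

8,1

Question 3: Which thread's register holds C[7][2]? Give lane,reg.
29,0

r=7→G=7,rhi=0  c=2→T=1,p=0
L=7*4+1=29  i=0*2+0=0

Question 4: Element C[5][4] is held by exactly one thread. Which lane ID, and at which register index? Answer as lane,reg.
22,0

r: 5->gid=5,r8=0  c: 4->tid=2,i&1=0
L=5*4+2=22  i=0*2+0=0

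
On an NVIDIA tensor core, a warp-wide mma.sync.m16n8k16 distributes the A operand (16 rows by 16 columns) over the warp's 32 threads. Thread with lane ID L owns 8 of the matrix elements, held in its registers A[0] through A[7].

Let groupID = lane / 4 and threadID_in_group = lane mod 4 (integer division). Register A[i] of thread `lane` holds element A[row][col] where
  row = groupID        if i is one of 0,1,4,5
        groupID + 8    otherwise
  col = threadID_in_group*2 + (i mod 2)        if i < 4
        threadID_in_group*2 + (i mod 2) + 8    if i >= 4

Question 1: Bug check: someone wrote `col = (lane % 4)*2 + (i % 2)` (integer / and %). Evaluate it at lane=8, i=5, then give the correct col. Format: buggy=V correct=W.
buggy=1 correct=9

`(lane % 4)*2 + (i % 2)`[8,5]⇒1
8: gr=2,th=0
[5] (2+0,0*2+1+8) = (2,9)
col: 1 vs 9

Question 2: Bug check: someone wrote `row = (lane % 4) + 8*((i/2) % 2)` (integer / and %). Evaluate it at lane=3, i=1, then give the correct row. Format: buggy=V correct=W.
`(lane % 4) + 8*((i/2) % 2)`[3,1]→3
lane 3→3/4=0, 3 mod 4=3
i=1  r:0+0→0  c:2·3+1+0→7
row: 3 vs 0

buggy=3 correct=0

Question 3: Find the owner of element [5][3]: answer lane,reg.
21,1

r:5=>grp=5,rB=0  c:3=>cB=0,tig=1,lo=1
L=5*4+1=21  i=0*4+0*2+1=1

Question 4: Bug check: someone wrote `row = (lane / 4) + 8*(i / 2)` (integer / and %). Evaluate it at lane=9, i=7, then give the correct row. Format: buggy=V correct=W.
buggy=26 correct=10

`(lane / 4) + 8*(i / 2)`[9,7]->26
lane 9: g=2 (9/4), t=1 (9%4)
i=7: r=2+8=10, c=1*2+1+8=11
row: 26 vs 10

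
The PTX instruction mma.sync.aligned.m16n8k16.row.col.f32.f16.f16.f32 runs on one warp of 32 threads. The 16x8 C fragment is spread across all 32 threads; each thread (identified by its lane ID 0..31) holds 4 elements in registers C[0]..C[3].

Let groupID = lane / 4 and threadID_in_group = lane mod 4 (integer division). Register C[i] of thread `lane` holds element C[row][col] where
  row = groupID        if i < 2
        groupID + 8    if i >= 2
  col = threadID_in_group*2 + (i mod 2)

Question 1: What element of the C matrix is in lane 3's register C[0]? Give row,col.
L=3→G=3>>2=0, T=3&3=3
[0]→row 0+0=0  col 3·2+0=6

0,6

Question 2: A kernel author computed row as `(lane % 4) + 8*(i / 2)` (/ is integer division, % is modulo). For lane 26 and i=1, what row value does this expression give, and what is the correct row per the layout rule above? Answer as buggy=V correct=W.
buggy=2 correct=6

`(lane % 4) + 8*(i / 2)`[26,1]→2
L=26→G=26>>2=6, T=26&3=2
[1]→row 6+0=6  col 2·2+1=5
row: 2 vs 6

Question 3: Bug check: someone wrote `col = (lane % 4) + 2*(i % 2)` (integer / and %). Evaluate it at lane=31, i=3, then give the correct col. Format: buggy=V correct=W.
buggy=5 correct=7

`(lane % 4) + 2*(i % 2)`[31,3]->5
lane 31: gid=7 (31/4), tid=3 (31%4)
i=3: r=7+8=15, c=3*2+1=7
col: 5 vs 7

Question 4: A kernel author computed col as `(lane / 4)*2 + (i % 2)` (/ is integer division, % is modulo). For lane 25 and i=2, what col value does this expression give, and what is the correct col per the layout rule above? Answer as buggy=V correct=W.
`(lane / 4)*2 + (i % 2)`[25,2]->12
lane 25->25/4=6, 25 mod 4=1
i=2  r:6+8->14  c:2·1+0->2
col: 12 vs 2

buggy=12 correct=2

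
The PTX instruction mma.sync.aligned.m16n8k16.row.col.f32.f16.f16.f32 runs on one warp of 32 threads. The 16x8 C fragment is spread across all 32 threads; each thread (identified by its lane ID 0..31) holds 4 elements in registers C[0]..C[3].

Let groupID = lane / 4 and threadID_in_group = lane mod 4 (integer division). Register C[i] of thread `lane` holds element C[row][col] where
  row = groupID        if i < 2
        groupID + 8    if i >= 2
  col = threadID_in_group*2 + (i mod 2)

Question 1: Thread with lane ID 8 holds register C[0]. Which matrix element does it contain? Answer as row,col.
2,0

8: grp=2,tig=0
[0] (2+0,0*2+0) = (2,0)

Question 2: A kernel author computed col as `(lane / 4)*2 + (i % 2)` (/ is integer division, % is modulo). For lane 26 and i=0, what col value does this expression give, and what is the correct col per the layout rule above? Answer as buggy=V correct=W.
`(lane / 4)*2 + (i % 2)`[26,0]→12
lane 26→26/4=6, 26 mod 4=2
i=0  r:6+0→6  c:2·2+0→4
col: 12 vs 4

buggy=12 correct=4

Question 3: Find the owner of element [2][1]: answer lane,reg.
r:2=>grp=2,rB=0  c:1=>tig=0,lo=1
L=2*4+0=8  i=0*2+1=1

8,1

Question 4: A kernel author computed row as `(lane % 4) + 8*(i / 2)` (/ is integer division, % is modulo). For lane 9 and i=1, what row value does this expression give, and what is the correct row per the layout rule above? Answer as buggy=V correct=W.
buggy=1 correct=2

`(lane % 4) + 8*(i / 2)`[9,1]=>1
lane 9: grp=2 (9/4), tig=1 (9%4)
i=1: r=2+0=2, c=1*2+1=3
row: 1 vs 2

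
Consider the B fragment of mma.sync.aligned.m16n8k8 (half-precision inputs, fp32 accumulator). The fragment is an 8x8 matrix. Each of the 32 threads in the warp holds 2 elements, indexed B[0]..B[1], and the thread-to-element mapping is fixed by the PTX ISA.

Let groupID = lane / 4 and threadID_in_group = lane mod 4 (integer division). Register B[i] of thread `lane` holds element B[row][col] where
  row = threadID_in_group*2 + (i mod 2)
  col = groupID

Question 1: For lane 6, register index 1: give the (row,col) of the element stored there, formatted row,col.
5,1

6: gr=1,th=2
[1] (2*2+1,1) = (5,1)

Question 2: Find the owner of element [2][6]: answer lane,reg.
25,0

c=6->g=6  r=2->t=1,b0=0
L=6*4+1=25  i=0=0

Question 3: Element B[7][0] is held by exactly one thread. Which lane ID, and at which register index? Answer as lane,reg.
3,1

c: 0->gid=0  r: 7->tid=3,i&1=1
L=0*4+3=3  i=1=1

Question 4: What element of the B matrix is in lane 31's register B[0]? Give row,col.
lane 31: grp=7 (31/4), tig=3 (31%4)
i=0: r=3*2+0=6, c=grp=7

6,7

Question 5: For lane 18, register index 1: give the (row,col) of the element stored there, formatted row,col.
5,4

lane 18: grp=4 (18/4), tig=2 (18%4)
i=1: r=2*2+1=5, c=grp=4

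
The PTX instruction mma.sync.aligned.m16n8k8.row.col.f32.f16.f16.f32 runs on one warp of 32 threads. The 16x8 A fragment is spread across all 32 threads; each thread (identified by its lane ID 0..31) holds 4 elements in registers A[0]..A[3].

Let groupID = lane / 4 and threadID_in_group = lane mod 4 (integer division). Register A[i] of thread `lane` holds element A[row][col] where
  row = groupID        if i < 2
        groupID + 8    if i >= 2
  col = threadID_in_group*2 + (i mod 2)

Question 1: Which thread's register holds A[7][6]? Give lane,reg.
31,0

r:7=>grp=7,rB=0  c:6=>tig=3,lo=0
L=7*4+3=31  i=0*2+0=0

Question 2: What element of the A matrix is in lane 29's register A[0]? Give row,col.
L=29=>grp=29>>2=7, tig=29&3=1
[0]=>row 7+0=7  col 1·2+0=2

7,2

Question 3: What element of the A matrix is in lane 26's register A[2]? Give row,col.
14,4

L=26->gid=26>>2=6, tid=26&3=2
[2]->row 6+8=14  col 2·2+0=4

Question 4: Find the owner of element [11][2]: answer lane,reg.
r: 11->gid=3,r8=1  c: 2->tid=1,i&1=0
L=3*4+1=13  i=1*2+0=2

13,2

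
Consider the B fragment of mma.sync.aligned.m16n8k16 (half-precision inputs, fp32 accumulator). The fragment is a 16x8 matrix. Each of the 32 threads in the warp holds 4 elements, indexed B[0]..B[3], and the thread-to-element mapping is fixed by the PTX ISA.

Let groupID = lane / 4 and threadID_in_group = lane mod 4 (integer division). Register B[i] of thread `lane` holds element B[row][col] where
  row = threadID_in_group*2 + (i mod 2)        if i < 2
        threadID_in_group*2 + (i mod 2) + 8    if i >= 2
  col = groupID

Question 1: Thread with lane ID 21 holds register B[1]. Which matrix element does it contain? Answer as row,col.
3,5

lane 21: grp=5 (21/4), tig=1 (21%4)
i=1: r=1*2+1+0=3, c=grp=5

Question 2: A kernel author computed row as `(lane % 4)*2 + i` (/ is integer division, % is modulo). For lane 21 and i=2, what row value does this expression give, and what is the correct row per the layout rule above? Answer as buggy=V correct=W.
buggy=4 correct=10

`(lane % 4)*2 + i`[21,2]→4
21: G=5,T=1
[2] (1*2+0+8,5) = (10,5)
row: 4 vs 10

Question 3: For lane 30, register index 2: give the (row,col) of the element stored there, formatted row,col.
12,7

lane 30->30/4=7, 30 mod 4=2
i=2  r:2·2+0+8->12  c:7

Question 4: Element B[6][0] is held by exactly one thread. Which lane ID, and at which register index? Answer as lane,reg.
3,0

c: 0->gid=0  r: 6->r8=0,tid=3,i&1=0
L=0*4+3=3  i=0*2+0=0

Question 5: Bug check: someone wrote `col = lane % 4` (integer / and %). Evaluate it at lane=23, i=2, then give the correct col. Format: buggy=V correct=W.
`lane % 4`[23,2]⇒3
lane 23: gr=5 (23/4), th=3 (23%4)
i=2: r=3*2+0+8=14, c=gr=5
col: 3 vs 5

buggy=3 correct=5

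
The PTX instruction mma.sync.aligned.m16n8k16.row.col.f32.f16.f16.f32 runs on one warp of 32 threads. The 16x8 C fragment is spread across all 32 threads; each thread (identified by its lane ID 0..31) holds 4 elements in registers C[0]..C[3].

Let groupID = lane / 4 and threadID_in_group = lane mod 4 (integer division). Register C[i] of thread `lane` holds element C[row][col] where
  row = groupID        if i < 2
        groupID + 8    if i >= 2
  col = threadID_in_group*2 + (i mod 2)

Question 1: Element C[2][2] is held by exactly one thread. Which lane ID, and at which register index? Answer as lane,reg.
9,0

r=2->g=2,rb=0  c=2->t=1,b0=0
L=2*4+1=9  i=0*2+0=0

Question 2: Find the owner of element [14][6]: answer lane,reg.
27,2

r:14=>grp=6,rB=1  c:6=>tig=3,lo=0
L=6*4+3=27  i=1*2+0=2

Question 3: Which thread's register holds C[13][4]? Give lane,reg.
22,2

r=13→G=5,rhi=1  c=4→T=2,p=0
L=5*4+2=22  i=1*2+0=2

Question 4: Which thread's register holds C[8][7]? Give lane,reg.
r:8=>grp=0,rB=1  c:7=>tig=3,lo=1
L=0*4+3=3  i=1*2+1=3

3,3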